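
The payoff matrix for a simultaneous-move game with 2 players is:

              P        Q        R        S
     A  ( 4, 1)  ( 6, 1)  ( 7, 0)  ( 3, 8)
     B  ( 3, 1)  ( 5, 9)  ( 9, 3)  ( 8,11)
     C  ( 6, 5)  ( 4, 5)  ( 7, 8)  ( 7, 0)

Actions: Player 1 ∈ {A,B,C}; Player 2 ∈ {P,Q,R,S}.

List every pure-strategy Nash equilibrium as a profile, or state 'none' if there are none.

Nash profiles: (B,S)

(A,P): not NE [P1→C gives 6>4; P2→S gives 8>1]
(A,Q): not NE [P2→S gives 8>1]
(A,R): not NE [P1→B gives 9>7; P2→S gives 8>0]
(A,S): not NE [P1→B gives 8>3]
(B,P): not NE [P1→C gives 6>3; P2→S gives 11>1]
(B,Q): not NE [P1→A gives 6>5; P2→S gives 11>9]
(B,R): not NE [P2→S gives 11>3]
(B,S): NE
(C,P): not NE [P2→R gives 8>5]
(C,Q): not NE [P1→A gives 6>4; P2→R gives 8>5]
(C,R): not NE [P1→B gives 9>7]
(C,S): not NE [P1→B gives 8>7; P2→R gives 8>0]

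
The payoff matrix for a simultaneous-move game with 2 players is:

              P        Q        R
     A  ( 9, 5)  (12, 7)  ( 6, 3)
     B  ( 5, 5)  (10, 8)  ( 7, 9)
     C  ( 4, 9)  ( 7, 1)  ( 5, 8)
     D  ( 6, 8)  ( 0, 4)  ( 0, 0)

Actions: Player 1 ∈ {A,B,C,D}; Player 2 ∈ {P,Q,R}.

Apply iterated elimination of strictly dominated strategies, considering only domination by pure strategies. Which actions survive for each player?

IESDS → P1:{A,B} P2:{Q,R}

P1 drop C (A beats it: P:9>4 Q:12>7 R:6>5)
P1 drop D (A beats it: P:9>6 Q:12>0 R:6>0)
P2 drop P (Q beats it: A:7>5 B:8>5)
P1→{A,B} P2→{Q,R}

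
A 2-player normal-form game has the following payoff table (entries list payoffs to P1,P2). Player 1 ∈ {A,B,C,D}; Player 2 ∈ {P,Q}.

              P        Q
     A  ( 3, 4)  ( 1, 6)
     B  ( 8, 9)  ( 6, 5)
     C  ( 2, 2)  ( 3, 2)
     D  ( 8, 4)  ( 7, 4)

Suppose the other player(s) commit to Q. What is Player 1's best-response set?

P1 best: {D}

u_1(A vs Q) = 1
u_1(B vs Q) = 6
u_1(C vs Q) = 3
u_1(D vs Q) = 7
max payoff 7 at {D}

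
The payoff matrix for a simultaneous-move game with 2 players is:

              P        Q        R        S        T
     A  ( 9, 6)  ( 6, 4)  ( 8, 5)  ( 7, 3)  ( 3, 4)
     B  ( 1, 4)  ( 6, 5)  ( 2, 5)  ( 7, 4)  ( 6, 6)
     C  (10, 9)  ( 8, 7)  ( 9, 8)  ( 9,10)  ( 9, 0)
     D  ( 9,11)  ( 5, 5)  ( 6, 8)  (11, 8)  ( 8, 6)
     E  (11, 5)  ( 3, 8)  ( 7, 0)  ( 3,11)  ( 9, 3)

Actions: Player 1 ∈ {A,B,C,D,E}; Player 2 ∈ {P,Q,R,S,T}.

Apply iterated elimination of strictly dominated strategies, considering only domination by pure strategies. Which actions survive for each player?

IESDS → P1:{C,D,E} P2:{P,S}

P1 drop A (C beats it: P:10>9 Q:8>6 R:9>8 S:9>7 T:9>3)
P1 drop B (C beats it: P:10>1 Q:8>6 R:9>2 S:9>7 T:9>6)
P2 drop Q (S beats it: C:10>7 D:8>5 E:11>8)
P2 drop R (P beats it: C:9>8 D:11>8 E:5>0)
P2 drop T (P beats it: C:9>0 D:11>6 E:5>3)
P1→{C,D,E} P2→{P,S}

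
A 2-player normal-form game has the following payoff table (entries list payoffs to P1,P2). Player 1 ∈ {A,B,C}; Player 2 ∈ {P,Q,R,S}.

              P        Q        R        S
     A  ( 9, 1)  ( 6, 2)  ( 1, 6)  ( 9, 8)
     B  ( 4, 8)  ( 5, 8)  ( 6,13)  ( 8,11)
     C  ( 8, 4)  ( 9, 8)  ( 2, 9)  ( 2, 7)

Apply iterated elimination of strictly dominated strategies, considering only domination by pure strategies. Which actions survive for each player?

P2 drop P (R beats it: A:6>1 B:13>8 C:9>4)
P2 drop Q (R beats it: A:6>2 B:13>8 C:9>8)
P1 drop C (B beats it: R:6>2 S:8>2)
P1→{A,B} P2→{R,S}

Survivors P1:{A,B} P2:{R,S}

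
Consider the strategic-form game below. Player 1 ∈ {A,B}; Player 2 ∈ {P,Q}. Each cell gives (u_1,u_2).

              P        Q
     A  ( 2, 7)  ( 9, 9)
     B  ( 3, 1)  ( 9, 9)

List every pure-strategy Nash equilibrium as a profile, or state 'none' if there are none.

Nash profiles: (A,Q), (B,Q)

(A,P): not NE [P1→B gives 3>2; P2→Q gives 9>7]
(A,Q): NE
(B,P): not NE [P2→Q gives 9>1]
(B,Q): NE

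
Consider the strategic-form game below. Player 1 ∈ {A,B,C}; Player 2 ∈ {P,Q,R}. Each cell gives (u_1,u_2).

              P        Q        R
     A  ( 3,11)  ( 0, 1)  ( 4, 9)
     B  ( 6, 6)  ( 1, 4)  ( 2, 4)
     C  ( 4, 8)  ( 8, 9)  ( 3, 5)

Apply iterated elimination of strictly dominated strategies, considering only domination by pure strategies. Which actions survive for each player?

P2 drop R (P beats it: A:11>9 B:6>4 C:8>5)
P1 drop A (B beats it: P:6>3 Q:1>0)
P1→{B,C} P2→{P,Q}

Remaining: P1:{B,C} P2:{P,Q}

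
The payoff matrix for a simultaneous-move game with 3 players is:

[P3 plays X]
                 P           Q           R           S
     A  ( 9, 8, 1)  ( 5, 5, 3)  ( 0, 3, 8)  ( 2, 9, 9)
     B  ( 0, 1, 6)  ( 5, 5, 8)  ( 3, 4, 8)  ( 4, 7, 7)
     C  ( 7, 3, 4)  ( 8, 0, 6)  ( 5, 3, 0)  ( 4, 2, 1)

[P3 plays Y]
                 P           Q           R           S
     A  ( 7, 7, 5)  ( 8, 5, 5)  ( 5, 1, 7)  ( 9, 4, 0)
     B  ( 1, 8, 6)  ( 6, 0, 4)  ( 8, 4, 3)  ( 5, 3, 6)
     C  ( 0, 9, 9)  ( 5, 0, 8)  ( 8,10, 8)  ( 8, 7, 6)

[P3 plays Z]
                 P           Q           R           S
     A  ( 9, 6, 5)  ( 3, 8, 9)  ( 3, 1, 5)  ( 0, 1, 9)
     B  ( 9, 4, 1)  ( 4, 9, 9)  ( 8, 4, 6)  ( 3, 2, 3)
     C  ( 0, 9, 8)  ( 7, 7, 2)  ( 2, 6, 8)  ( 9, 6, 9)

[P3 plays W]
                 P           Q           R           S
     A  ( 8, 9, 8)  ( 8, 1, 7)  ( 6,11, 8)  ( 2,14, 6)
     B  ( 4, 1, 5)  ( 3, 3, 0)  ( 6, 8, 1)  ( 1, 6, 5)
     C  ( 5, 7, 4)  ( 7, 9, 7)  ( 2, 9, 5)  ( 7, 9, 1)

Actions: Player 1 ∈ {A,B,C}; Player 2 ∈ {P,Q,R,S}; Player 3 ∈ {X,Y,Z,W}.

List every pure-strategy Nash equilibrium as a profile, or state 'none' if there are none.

(A,P,X): not NE [P2→S gives 9>8; P3→W gives 8>1]
(A,P,Y): not NE [P3→W gives 8>5]
(A,P,Z): not NE [P2→Q gives 8>6; P3→W gives 8>5]
(A,P,W): not NE [P2→S gives 14>9]
(A,Q,X): not NE [P1→C gives 8>5; P2→S gives 9>5; P3→Z gives 9>3]
(A,Q,Y): not NE [P2→P gives 7>5; P3→Z gives 9>5]
(A,Q,Z): not NE [P1→C gives 7>3]
(A,Q,W): not NE [P2→S gives 14>1; P3→Z gives 9>7]
(A,R,X): not NE [P1→C gives 5>0; P2→S gives 9>3]
(A,R,Y): not NE [P1→C gives 8>5; P2→P gives 7>1; P3→W gives 8>7]
(A,R,Z): not NE [P1→B gives 8>3; P2→Q gives 8>1; P3→W gives 8>5]
(A,R,W): not NE [P2→S gives 14>11]
(A,S,X): not NE [P1→C gives 4>2]
(A,S,Y): not NE [P2→P gives 7>4; P3→Z gives 9>0]
(A,S,Z): not NE [P1→C gives 9>0; P2→Q gives 8>1]
(A,S,W): not NE [P1→C gives 7>2; P3→Z gives 9>6]
(B,P,X): not NE [P1→A gives 9>0; P2→S gives 7>1]
(B,P,Y): not NE [P1→A gives 7>1]
(B,P,Z): not NE [P2→Q gives 9>4; P3→Y gives 6>1]
(B,P,W): not NE [P1→A gives 8>4; P2→R gives 8>1; P3→Y gives 6>5]
(B,Q,X): not NE [P1→C gives 8>5; P2→S gives 7>5; P3→Z gives 9>8]
(B,Q,Y): not NE [P1→A gives 8>6; P2→P gives 8>0; P3→Z gives 9>4]
(B,Q,Z): not NE [P1→C gives 7>4]
(B,Q,W): not NE [P1→A gives 8>3; P2→R gives 8>3; P3→Z gives 9>0]
(B,R,X): not NE [P1→C gives 5>3; P2→S gives 7>4]
(B,R,Y): not NE [P2→P gives 8>4; P3→X gives 8>3]
(B,R,Z): not NE [P2→Q gives 9>4; P3→X gives 8>6]
(B,R,W): not NE [P3→X gives 8>1]
(B,S,X): NE
(B,S,Y): not NE [P1→A gives 9>5; P2→P gives 8>3; P3→X gives 7>6]
(B,S,Z): not NE [P1→C gives 9>3; P2→Q gives 9>2; P3→X gives 7>3]
(B,S,W): not NE [P1→C gives 7>1; P2→R gives 8>6; P3→X gives 7>5]
(C,P,X): not NE [P1→A gives 9>7; P3→Y gives 9>4]
(C,P,Y): not NE [P1→A gives 7>0; P2→R gives 10>9]
(C,P,Z): not NE [P1→B gives 9>0; P3→Y gives 9>8]
(C,P,W): not NE [P1→A gives 8>5; P2→S gives 9>7; P3→Y gives 9>4]
(C,Q,X): not NE [P2→R gives 3>0; P3→Y gives 8>6]
(C,Q,Y): not NE [P1→A gives 8>5; P2→R gives 10>0]
(C,Q,Z): not NE [P2→P gives 9>7; P3→Y gives 8>2]
(C,Q,W): not NE [P1→A gives 8>7; P3→Y gives 8>7]
(C,R,X): not NE [P3→Z gives 8>0]
(C,R,Y): NE
(C,R,Z): not NE [P1→B gives 8>2; P2→P gives 9>6]
(C,R,W): not NE [P1→B gives 6>2; P3→Z gives 8>5]
(C,S,X): not NE [P2→R gives 3>2; P3→Z gives 9>1]
(C,S,Y): not NE [P1→A gives 9>8; P2→R gives 10>7; P3→Z gives 9>6]
(C,S,Z): not NE [P2→P gives 9>6]
(C,S,W): not NE [P3→Z gives 9>1]

Nash profiles: (B,S,X), (C,R,Y)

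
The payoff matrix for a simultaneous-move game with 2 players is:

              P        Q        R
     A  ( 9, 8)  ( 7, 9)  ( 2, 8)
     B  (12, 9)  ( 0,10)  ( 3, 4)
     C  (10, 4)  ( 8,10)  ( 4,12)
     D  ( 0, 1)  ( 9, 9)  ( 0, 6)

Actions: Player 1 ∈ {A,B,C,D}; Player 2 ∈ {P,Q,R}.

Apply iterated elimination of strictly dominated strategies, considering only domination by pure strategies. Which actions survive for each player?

P1 drop A (C beats it: P:10>9 Q:8>7 R:4>2)
P2 drop P (Q beats it: B:10>9 C:10>4 D:9>1)
P1 drop B (C beats it: Q:8>0 R:4>3)
P1→{C,D} P2→{Q,R}

Survivors P1:{C,D} P2:{Q,R}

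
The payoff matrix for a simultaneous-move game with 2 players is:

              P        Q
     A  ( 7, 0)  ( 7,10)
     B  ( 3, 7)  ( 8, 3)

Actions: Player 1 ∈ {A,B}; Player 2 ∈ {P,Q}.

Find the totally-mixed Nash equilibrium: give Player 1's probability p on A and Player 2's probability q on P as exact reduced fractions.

(p,q) = (2/7, 1/5)

P1 indiff ⇒ q·7+(1-q)·7 = q·3+(1-q)·8 ⇒ q(4) = (1-q)(1) ⇒ q = 1/5
P2 indiff ⇒ p·0+(1-p)·7 = p·10+(1-p)·3 ⇒ p(-10) = (1-p)(-4) ⇒ p = 2/7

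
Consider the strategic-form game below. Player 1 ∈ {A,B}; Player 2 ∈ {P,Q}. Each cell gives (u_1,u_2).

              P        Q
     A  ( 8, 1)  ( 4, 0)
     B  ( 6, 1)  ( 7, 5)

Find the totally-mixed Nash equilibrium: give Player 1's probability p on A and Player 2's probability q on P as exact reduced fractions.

P1 mixes 4/5 on A; P2 mixes 3/5 on P

P1 indiff ⇒ q·8+(1-q)·4 = q·6+(1-q)·7 ⇒ q(2) = (1-q)(3) ⇒ q = 3/5
P2 indiff ⇒ p·1+(1-p)·1 = p·0+(1-p)·5 ⇒ p(1) = (1-p)(4) ⇒ p = 4/5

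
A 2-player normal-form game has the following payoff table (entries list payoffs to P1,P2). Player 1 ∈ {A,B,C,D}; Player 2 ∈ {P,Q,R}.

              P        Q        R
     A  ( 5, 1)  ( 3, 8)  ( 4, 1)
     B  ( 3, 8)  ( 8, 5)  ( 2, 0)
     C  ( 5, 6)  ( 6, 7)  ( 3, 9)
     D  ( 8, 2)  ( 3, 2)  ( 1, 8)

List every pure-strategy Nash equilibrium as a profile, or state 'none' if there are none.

(A,P): not NE [P1→D gives 8>5; P2→Q gives 8>1]
(A,Q): not NE [P1→B gives 8>3]
(A,R): not NE [P2→Q gives 8>1]
(B,P): not NE [P1→D gives 8>3]
(B,Q): not NE [P2→P gives 8>5]
(B,R): not NE [P1→A gives 4>2; P2→P gives 8>0]
(C,P): not NE [P1→D gives 8>5; P2→R gives 9>6]
(C,Q): not NE [P1→B gives 8>6; P2→R gives 9>7]
(C,R): not NE [P1→A gives 4>3]
(D,P): not NE [P2→R gives 8>2]
(D,Q): not NE [P1→B gives 8>3; P2→R gives 8>2]
(D,R): not NE [P1→A gives 4>1]

PSNE: ∅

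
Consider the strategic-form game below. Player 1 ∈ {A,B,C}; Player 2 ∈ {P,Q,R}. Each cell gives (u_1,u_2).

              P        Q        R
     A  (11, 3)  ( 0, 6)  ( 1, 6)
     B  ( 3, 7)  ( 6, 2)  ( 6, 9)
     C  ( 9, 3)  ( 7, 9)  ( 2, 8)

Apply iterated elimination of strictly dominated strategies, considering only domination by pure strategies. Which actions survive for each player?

P2 drop P (R beats it: A:6>3 B:9>7 C:8>3)
P1 drop A (B beats it: Q:6>0 R:6>1)
P1→{B,C} P2→{Q,R}

Survivors P1:{B,C} P2:{Q,R}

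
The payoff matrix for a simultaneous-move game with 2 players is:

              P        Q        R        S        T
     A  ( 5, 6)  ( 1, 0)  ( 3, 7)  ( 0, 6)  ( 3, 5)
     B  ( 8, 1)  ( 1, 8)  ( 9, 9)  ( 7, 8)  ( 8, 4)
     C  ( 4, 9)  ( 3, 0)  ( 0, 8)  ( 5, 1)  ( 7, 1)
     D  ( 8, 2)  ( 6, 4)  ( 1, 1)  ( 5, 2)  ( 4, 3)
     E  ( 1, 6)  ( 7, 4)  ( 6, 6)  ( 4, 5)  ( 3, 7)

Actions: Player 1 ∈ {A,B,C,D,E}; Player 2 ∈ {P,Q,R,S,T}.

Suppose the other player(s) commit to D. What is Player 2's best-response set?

u_2(P vs D) = 2
u_2(Q vs D) = 4
u_2(R vs D) = 1
u_2(S vs D) = 2
u_2(T vs D) = 3
max payoff 4 at {Q}

argmax u_2 = {Q}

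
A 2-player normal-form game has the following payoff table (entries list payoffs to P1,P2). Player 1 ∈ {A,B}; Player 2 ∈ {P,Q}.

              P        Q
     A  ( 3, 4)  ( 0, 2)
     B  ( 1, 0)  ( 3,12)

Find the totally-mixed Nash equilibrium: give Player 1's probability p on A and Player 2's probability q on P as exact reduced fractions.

p=6/7, q=3/5

P1 indiff ⇒ q·3+(1-q)·0 = q·1+(1-q)·3 ⇒ q(2) = (1-q)(3) ⇒ q = 3/5
P2 indiff ⇒ p·4+(1-p)·0 = p·2+(1-p)·12 ⇒ p(2) = (1-p)(12) ⇒ p = 6/7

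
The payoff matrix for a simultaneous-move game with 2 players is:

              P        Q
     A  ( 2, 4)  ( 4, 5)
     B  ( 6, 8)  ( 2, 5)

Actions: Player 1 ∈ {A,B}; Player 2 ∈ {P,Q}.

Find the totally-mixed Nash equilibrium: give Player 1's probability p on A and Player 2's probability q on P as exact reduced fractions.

P1 mixes 3/4 on A; P2 mixes 1/3 on P

P1 indiff ⇒ q·2+(1-q)·4 = q·6+(1-q)·2 ⇒ q(-4) = (1-q)(-2) ⇒ q = 1/3
P2 indiff ⇒ p·4+(1-p)·8 = p·5+(1-p)·5 ⇒ p(-1) = (1-p)(-3) ⇒ p = 3/4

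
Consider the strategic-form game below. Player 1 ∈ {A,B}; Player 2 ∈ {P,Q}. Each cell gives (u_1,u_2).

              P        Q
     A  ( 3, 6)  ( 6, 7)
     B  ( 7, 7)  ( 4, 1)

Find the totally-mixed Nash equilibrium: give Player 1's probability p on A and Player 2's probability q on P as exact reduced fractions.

(p,q) = (6/7, 1/3)

P1 indiff ⇒ q·3+(1-q)·6 = q·7+(1-q)·4 ⇒ q(-4) = (1-q)(-2) ⇒ q = 1/3
P2 indiff ⇒ p·6+(1-p)·7 = p·7+(1-p)·1 ⇒ p(-1) = (1-p)(-6) ⇒ p = 6/7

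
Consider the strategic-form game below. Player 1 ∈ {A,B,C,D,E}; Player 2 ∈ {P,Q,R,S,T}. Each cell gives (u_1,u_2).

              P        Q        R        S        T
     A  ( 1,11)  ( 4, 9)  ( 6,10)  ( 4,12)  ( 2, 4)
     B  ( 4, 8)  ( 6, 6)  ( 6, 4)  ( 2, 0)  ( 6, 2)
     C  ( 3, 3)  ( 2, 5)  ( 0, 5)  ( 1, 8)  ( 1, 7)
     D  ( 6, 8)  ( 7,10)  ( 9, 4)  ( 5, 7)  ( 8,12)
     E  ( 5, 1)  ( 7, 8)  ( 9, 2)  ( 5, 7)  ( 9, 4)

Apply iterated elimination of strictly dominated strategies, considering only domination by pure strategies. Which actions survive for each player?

P1 drop A (D beats it: P:6>1 Q:7>4 R:9>6 S:5>4 T:8>2)
P1 drop B (D beats it: P:6>4 Q:7>6 R:9>6 S:5>2 T:8>6)
P1 drop C (D beats it: P:6>3 Q:7>2 R:9>0 S:5>1 T:8>1)
P2 drop P (Q beats it: D:10>8 E:8>1)
P2 drop R (Q beats it: D:10>4 E:8>2)
P2 drop S (Q beats it: D:10>7 E:8>7)
P1→{D,E} P2→{Q,T}

Survivors P1:{D,E} P2:{Q,T}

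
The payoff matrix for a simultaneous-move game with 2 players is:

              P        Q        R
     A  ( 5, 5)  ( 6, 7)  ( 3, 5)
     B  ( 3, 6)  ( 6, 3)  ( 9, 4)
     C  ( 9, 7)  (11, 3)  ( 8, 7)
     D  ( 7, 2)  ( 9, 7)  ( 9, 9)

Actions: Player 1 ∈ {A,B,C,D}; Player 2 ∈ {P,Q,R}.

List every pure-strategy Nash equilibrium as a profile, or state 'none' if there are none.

(A,P): not NE [P1→C gives 9>5; P2→Q gives 7>5]
(A,Q): not NE [P1→C gives 11>6]
(A,R): not NE [P1→D gives 9>3; P2→Q gives 7>5]
(B,P): not NE [P1→C gives 9>3]
(B,Q): not NE [P1→C gives 11>6; P2→P gives 6>3]
(B,R): not NE [P2→P gives 6>4]
(C,P): NE
(C,Q): not NE [P2→R gives 7>3]
(C,R): not NE [P1→D gives 9>8]
(D,P): not NE [P1→C gives 9>7; P2→R gives 9>2]
(D,Q): not NE [P1→C gives 11>9; P2→R gives 9>7]
(D,R): NE

NE set: (C,P), (D,R)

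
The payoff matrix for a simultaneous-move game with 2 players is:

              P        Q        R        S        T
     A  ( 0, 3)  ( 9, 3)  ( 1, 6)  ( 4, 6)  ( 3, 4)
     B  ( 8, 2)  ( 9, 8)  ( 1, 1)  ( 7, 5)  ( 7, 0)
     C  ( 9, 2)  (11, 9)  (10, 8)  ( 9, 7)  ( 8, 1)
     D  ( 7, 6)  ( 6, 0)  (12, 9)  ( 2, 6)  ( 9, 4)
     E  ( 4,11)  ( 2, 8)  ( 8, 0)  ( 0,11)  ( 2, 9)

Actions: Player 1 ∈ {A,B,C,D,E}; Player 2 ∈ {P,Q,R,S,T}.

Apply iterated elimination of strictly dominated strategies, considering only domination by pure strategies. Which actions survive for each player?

IESDS → P1:{C,D} P2:{Q,R}

P1 drop A (C beats it: P:9>0 Q:11>9 R:10>1 S:9>4 T:8>3)
P1 drop B (C beats it: P:9>8 Q:11>9 R:10>1 S:9>7 T:8>7)
P1 drop E (C beats it: P:9>4 Q:11>2 R:10>8 S:9>0 T:8>2)
P2 drop P (R beats it: C:8>2 D:9>6)
P2 drop S (R beats it: C:8>7 D:9>6)
P2 drop T (R beats it: C:8>1 D:9>4)
P1→{C,D} P2→{Q,R}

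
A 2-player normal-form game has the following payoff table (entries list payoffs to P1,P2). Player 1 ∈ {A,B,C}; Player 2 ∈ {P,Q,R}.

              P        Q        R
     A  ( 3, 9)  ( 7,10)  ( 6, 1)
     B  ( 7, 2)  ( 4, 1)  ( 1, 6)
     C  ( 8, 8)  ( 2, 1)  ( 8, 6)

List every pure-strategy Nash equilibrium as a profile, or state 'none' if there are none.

(A,P): not NE [P1→C gives 8>3; P2→Q gives 10>9]
(A,Q): NE
(A,R): not NE [P1→C gives 8>6; P2→Q gives 10>1]
(B,P): not NE [P1→C gives 8>7; P2→R gives 6>2]
(B,Q): not NE [P1→A gives 7>4; P2→R gives 6>1]
(B,R): not NE [P1→C gives 8>1]
(C,P): NE
(C,Q): not NE [P1→A gives 7>2; P2→P gives 8>1]
(C,R): not NE [P2→P gives 8>6]

PSNE = {(A,Q), (C,P)}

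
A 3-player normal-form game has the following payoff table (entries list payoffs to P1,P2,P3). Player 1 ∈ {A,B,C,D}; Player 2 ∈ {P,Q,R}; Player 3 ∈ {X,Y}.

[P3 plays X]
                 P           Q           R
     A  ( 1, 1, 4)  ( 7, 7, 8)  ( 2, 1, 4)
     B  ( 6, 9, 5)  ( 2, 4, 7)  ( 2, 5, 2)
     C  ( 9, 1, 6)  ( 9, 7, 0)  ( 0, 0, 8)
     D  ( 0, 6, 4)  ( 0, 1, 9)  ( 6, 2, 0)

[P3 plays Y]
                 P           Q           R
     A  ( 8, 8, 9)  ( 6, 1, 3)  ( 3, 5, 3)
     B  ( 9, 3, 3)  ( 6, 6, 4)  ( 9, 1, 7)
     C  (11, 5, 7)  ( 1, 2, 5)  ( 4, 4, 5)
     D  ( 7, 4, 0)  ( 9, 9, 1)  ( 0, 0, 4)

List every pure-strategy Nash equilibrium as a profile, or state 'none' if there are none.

(A,P,X): not NE [P1→C gives 9>1; P2→Q gives 7>1; P3→Y gives 9>4]
(A,P,Y): not NE [P1→C gives 11>8]
(A,Q,X): not NE [P1→C gives 9>7]
(A,Q,Y): not NE [P1→D gives 9>6; P2→P gives 8>1; P3→X gives 8>3]
(A,R,X): not NE [P1→D gives 6>2; P2→Q gives 7>1]
(A,R,Y): not NE [P1→B gives 9>3; P2→P gives 8>5; P3→X gives 4>3]
(B,P,X): not NE [P1→C gives 9>6]
(B,P,Y): not NE [P1→C gives 11>9; P2→Q gives 6>3; P3→X gives 5>3]
(B,Q,X): not NE [P1→C gives 9>2; P2→P gives 9>4]
(B,Q,Y): not NE [P1→D gives 9>6; P3→X gives 7>4]
(B,R,X): not NE [P1→D gives 6>2; P2→P gives 9>5; P3→Y gives 7>2]
(B,R,Y): not NE [P2→Q gives 6>1]
(C,P,X): not NE [P2→Q gives 7>1; P3→Y gives 7>6]
(C,P,Y): NE
(C,Q,X): not NE [P3→Y gives 5>0]
(C,Q,Y): not NE [P1→D gives 9>1; P2→P gives 5>2]
(C,R,X): not NE [P1→D gives 6>0; P2→Q gives 7>0]
(C,R,Y): not NE [P1→B gives 9>4; P2→P gives 5>4; P3→X gives 8>5]
(D,P,X): not NE [P1→C gives 9>0]
(D,P,Y): not NE [P1→C gives 11>7; P2→Q gives 9>4; P3→X gives 4>0]
(D,Q,X): not NE [P1→C gives 9>0; P2→P gives 6>1]
(D,Q,Y): not NE [P3→X gives 9>1]
(D,R,X): not NE [P2→P gives 6>2; P3→Y gives 4>0]
(D,R,Y): not NE [P1→B gives 9>0; P2→Q gives 9>0]

NE set: (C,P,Y)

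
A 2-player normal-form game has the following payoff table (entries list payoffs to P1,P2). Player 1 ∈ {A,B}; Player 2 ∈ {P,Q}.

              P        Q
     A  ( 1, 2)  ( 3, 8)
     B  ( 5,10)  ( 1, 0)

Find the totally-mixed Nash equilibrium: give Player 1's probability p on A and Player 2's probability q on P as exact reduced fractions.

(p,q) = (5/8, 1/3)

P1 indiff ⇒ q·1+(1-q)·3 = q·5+(1-q)·1 ⇒ q(-4) = (1-q)(-2) ⇒ q = 1/3
P2 indiff ⇒ p·2+(1-p)·10 = p·8+(1-p)·0 ⇒ p(-6) = (1-p)(-10) ⇒ p = 5/8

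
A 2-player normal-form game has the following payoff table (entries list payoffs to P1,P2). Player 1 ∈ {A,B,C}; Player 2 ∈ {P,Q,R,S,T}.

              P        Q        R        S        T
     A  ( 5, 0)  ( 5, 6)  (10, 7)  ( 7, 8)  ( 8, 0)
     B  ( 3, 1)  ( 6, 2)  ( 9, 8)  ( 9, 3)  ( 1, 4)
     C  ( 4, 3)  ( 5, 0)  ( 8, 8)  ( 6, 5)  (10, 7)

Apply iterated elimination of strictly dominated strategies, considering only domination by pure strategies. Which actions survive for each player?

P2 drop P (R beats it: A:7>0 B:8>1 C:8>3)
P2 drop Q (R beats it: A:7>6 B:8>2 C:8>0)
P2 drop T (R beats it: A:7>0 B:8>4 C:8>7)
P1 drop C (A beats it: R:10>8 S:7>6)
P1→{A,B} P2→{R,S}

Survivors P1:{A,B} P2:{R,S}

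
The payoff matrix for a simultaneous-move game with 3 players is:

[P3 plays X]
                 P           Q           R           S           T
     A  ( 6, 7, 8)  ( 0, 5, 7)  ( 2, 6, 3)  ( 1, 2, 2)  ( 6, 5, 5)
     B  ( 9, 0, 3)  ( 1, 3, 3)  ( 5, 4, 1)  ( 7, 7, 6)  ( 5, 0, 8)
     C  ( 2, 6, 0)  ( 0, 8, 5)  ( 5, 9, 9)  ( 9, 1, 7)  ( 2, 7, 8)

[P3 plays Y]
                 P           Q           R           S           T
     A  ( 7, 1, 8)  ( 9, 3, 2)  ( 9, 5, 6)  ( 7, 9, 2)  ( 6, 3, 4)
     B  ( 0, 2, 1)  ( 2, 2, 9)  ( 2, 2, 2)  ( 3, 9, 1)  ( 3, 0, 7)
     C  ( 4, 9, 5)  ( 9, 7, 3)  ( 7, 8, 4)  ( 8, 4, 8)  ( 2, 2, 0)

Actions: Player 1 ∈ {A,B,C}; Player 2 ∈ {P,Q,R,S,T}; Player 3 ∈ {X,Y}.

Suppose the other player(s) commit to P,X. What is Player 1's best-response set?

argmax u_1 = {B}

u_1(A vs P,X) = 6
u_1(B vs P,X) = 9
u_1(C vs P,X) = 2
max payoff 9 at {B}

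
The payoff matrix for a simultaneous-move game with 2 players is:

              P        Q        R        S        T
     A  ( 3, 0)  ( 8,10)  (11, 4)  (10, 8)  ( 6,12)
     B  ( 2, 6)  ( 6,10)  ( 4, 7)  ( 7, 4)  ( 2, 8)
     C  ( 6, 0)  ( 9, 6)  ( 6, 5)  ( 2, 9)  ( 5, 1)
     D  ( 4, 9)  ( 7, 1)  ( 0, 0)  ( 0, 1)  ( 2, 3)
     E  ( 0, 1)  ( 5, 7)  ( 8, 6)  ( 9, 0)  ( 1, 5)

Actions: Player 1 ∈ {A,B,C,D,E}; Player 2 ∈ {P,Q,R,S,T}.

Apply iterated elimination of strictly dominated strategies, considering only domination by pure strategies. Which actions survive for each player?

IESDS → P1:{A,C} P2:{Q,S,T}

P1 drop B (A beats it: P:3>2 Q:8>6 R:11>4 S:10>7 T:6>2)
P1 drop D (C beats it: P:6>4 Q:9>7 R:6>0 S:2>0 T:5>2)
P1 drop E (A beats it: P:3>0 Q:8>5 R:11>8 S:10>9 T:6>1)
P2 drop P (Q beats it: A:10>0 C:6>0)
P2 drop R (Q beats it: A:10>4 C:6>5)
P1→{A,C} P2→{Q,S,T}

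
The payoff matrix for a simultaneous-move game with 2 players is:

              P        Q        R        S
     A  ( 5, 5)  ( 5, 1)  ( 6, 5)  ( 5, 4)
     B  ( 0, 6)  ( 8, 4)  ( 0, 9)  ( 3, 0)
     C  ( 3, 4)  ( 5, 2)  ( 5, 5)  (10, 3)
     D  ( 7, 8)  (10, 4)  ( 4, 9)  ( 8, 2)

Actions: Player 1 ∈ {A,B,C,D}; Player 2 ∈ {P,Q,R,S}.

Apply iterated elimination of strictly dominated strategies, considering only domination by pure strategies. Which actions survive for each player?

Remaining: P1:{A,D} P2:{P,R}

P1 drop B (D beats it: P:7>0 Q:10>8 R:4>0 S:8>3)
P2 drop Q (P beats it: A:5>1 C:4>2 D:8>4)
P2 drop S (P beats it: A:5>4 C:4>3 D:8>2)
P1 drop C (A beats it: P:5>3 R:6>5)
P1→{A,D} P2→{P,R}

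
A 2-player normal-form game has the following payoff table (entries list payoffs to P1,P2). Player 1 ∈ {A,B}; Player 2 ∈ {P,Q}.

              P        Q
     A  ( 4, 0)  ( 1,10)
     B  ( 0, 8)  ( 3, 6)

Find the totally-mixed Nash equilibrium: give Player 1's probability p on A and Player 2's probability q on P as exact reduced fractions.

P1 indiff ⇒ q·4+(1-q)·1 = q·0+(1-q)·3 ⇒ q(4) = (1-q)(2) ⇒ q = 1/3
P2 indiff ⇒ p·0+(1-p)·8 = p·10+(1-p)·6 ⇒ p(-10) = (1-p)(-2) ⇒ p = 1/6

P1 mixes 1/6 on A; P2 mixes 1/3 on P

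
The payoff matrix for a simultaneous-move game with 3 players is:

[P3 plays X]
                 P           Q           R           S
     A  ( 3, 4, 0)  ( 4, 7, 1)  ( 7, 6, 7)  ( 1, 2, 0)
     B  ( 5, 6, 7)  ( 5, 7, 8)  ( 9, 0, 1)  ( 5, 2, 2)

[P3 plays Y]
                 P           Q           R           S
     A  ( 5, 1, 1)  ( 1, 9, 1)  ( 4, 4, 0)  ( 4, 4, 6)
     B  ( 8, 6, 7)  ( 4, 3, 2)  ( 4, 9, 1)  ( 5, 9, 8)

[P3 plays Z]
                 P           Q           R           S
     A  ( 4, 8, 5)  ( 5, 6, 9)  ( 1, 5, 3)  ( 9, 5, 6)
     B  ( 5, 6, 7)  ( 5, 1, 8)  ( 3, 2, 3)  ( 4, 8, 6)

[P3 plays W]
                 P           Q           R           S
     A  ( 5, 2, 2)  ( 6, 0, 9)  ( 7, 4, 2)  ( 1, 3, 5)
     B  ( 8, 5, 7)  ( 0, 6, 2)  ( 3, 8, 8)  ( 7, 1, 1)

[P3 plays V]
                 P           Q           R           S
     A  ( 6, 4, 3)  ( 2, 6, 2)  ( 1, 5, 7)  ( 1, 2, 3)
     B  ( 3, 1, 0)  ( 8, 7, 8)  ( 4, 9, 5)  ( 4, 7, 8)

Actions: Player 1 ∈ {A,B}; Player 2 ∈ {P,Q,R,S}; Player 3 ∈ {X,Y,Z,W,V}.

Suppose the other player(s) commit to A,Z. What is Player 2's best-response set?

P2 best: {P}

u_2(P vs A,Z) = 8
u_2(Q vs A,Z) = 6
u_2(R vs A,Z) = 5
u_2(S vs A,Z) = 5
max payoff 8 at {P}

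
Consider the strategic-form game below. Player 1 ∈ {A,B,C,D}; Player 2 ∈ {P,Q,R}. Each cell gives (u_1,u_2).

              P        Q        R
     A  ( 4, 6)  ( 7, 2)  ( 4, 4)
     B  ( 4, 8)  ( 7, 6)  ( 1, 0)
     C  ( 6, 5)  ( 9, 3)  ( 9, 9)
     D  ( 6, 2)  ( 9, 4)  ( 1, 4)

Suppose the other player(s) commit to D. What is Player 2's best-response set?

argmax u_2 = {Q,R}

u_2(P vs D) = 2
u_2(Q vs D) = 4
u_2(R vs D) = 4
max payoff 4 at {Q,R}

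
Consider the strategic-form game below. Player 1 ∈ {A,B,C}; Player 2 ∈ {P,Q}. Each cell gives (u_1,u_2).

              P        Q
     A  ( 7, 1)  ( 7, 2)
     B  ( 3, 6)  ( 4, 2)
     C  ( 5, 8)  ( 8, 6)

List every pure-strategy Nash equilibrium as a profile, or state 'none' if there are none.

Equilibria: none

(A,P): not NE [P2→Q gives 2>1]
(A,Q): not NE [P1→C gives 8>7]
(B,P): not NE [P1→A gives 7>3]
(B,Q): not NE [P1→C gives 8>4; P2→P gives 6>2]
(C,P): not NE [P1→A gives 7>5]
(C,Q): not NE [P2→P gives 8>6]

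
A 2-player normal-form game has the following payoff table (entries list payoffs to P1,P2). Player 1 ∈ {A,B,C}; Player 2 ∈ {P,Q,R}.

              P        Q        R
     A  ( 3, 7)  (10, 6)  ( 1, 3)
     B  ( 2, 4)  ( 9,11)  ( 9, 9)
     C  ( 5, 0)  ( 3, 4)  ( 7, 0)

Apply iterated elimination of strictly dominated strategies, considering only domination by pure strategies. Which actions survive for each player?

Survivors P1:{A,C} P2:{P,Q}

P2 drop R (Q beats it: A:6>3 B:11>9 C:4>0)
P1 drop B (A beats it: P:3>2 Q:10>9)
P1→{A,C} P2→{P,Q}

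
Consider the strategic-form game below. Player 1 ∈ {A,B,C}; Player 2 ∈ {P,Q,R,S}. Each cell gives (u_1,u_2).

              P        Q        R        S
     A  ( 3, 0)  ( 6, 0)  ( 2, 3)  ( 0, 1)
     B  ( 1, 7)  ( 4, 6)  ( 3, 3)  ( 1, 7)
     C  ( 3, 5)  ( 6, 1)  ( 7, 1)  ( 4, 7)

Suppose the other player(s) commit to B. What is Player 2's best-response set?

BR_2 = {P,S}

u_2(P vs B) = 7
u_2(Q vs B) = 6
u_2(R vs B) = 3
u_2(S vs B) = 7
max payoff 7 at {P,S}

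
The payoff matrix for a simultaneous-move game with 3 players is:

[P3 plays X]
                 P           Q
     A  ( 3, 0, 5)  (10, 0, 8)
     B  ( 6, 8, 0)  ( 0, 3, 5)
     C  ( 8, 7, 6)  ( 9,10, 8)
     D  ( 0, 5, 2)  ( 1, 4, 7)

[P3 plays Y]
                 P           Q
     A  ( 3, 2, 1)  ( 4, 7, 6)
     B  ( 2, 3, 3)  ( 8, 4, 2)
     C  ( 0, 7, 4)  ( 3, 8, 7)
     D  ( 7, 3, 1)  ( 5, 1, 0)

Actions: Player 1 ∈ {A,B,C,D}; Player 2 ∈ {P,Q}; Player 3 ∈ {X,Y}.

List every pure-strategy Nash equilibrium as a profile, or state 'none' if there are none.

Nash profiles: (A,Q,X)

(A,P,X): not NE [P1→C gives 8>3]
(A,P,Y): not NE [P1→D gives 7>3; P2→Q gives 7>2; P3→X gives 5>1]
(A,Q,X): NE
(A,Q,Y): not NE [P1→B gives 8>4; P3→X gives 8>6]
(B,P,X): not NE [P1→C gives 8>6; P3→Y gives 3>0]
(B,P,Y): not NE [P1→D gives 7>2; P2→Q gives 4>3]
(B,Q,X): not NE [P1→A gives 10>0; P2→P gives 8>3]
(B,Q,Y): not NE [P3→X gives 5>2]
(C,P,X): not NE [P2→Q gives 10>7]
(C,P,Y): not NE [P1→D gives 7>0; P2→Q gives 8>7; P3→X gives 6>4]
(C,Q,X): not NE [P1→A gives 10>9]
(C,Q,Y): not NE [P1→B gives 8>3; P3→X gives 8>7]
(D,P,X): not NE [P1→C gives 8>0]
(D,P,Y): not NE [P3→X gives 2>1]
(D,Q,X): not NE [P1→A gives 10>1; P2→P gives 5>4]
(D,Q,Y): not NE [P1→B gives 8>5; P2→P gives 3>1; P3→X gives 7>0]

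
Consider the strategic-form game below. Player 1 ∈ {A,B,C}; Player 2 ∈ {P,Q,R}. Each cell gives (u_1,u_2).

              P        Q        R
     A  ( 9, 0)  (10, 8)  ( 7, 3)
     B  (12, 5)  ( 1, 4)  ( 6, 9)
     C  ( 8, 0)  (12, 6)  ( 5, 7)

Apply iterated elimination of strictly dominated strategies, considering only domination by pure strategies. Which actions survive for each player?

IESDS → P1:{A,C} P2:{Q,R}

P2 drop P (R beats it: A:3>0 B:9>5 C:7>0)
P1 drop B (A beats it: Q:10>1 R:7>6)
P1→{A,C} P2→{Q,R}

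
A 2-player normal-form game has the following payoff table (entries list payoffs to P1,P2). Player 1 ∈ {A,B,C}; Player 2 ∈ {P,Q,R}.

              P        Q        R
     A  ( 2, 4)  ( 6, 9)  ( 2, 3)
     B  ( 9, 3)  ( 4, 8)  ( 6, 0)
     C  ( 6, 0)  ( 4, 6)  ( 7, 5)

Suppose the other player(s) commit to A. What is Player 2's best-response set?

u_2(P vs A) = 4
u_2(Q vs A) = 9
u_2(R vs A) = 3
max payoff 9 at {Q}

P2 best: {Q}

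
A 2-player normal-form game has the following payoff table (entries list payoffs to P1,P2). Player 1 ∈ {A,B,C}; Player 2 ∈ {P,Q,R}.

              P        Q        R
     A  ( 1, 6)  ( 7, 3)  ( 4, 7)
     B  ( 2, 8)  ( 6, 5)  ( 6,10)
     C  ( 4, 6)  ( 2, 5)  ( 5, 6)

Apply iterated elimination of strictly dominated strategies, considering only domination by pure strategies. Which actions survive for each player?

P2 drop Q (P beats it: A:6>3 B:8>5 C:6>5)
P1 drop A (B beats it: P:2>1 R:6>4)
P1→{B,C} P2→{P,R}

Survivors P1:{B,C} P2:{P,R}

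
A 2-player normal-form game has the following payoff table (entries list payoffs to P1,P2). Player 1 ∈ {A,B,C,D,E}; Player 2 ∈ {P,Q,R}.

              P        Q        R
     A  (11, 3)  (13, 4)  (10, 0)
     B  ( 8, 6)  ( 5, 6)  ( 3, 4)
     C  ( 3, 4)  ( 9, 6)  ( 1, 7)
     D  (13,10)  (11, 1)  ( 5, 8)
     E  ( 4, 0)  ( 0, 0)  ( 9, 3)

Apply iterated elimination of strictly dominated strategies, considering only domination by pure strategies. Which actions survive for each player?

IESDS → P1:{A,D} P2:{P,Q}

P1 drop B (A beats it: P:11>8 Q:13>5 R:10>3)
P1 drop C (A beats it: P:11>3 Q:13>9 R:10>1)
P1 drop E (A beats it: P:11>4 Q:13>0 R:10>9)
P2 drop R (P beats it: A:3>0 D:10>8)
P1→{A,D} P2→{P,Q}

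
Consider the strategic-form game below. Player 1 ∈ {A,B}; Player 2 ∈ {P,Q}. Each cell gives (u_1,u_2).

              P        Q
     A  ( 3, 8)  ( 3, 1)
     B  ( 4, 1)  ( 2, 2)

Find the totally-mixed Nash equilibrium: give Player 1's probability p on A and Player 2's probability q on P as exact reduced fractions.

P1 indiff ⇒ q·3+(1-q)·3 = q·4+(1-q)·2 ⇒ q(-1) = (1-q)(-1) ⇒ q = 1/2
P2 indiff ⇒ p·8+(1-p)·1 = p·1+(1-p)·2 ⇒ p(7) = (1-p)(1) ⇒ p = 1/8

P1 mixes 1/8 on A; P2 mixes 1/2 on P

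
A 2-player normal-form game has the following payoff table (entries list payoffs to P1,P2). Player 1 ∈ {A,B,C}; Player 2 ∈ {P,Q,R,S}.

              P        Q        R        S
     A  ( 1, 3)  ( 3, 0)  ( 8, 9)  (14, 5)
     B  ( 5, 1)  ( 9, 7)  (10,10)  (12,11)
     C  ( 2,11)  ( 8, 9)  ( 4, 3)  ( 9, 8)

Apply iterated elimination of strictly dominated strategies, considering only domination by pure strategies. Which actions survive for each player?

Survivors P1:{A,B} P2:{R,S}

P1 drop C (B beats it: P:5>2 Q:9>8 R:10>4 S:12>9)
P2 drop P (R beats it: A:9>3 B:10>1)
P2 drop Q (R beats it: A:9>0 B:10>7)
P1→{A,B} P2→{R,S}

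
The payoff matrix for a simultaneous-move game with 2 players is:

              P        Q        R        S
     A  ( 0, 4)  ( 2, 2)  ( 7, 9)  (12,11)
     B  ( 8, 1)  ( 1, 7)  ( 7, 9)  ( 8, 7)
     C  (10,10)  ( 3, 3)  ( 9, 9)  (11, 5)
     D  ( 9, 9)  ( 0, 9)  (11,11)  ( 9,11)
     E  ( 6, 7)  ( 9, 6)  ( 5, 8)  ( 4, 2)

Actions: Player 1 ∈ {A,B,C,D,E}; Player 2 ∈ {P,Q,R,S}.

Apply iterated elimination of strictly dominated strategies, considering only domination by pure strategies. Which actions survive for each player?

IESDS → P1:{A,C,D} P2:{P,R,S}

P1 drop B (C beats it: P:10>8 Q:3>1 R:9>7 S:11>8)
P2 drop Q (R beats it: A:9>2 C:9>3 D:11>9 E:8>6)
P1 drop E (C beats it: P:10>6 R:9>5 S:11>4)
P1→{A,C,D} P2→{P,R,S}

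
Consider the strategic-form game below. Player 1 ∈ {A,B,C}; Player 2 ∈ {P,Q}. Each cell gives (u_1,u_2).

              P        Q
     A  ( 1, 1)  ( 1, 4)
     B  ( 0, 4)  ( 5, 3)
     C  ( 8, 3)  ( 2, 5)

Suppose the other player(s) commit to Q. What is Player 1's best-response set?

argmax u_1 = {B}

u_1(A vs Q) = 1
u_1(B vs Q) = 5
u_1(C vs Q) = 2
max payoff 5 at {B}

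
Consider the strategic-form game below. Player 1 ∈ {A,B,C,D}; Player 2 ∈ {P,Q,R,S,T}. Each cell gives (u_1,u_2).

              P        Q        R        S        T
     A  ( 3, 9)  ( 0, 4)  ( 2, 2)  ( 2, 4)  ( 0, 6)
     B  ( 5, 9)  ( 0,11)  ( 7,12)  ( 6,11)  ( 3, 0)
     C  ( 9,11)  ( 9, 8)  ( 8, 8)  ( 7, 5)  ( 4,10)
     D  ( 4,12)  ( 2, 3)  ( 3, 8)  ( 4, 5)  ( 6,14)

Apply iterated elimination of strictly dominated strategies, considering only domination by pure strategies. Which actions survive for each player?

IESDS → P1:{C,D} P2:{P,T}

P1 drop A (C beats it: P:9>3 Q:9>0 R:8>2 S:7>2 T:4>0)
P1 drop B (C beats it: P:9>5 Q:9>0 R:8>7 S:7>6 T:4>3)
P2 drop Q (P beats it: C:11>8 D:12>3)
P2 drop R (P beats it: C:11>8 D:12>8)
P2 drop S (P beats it: C:11>5 D:12>5)
P1→{C,D} P2→{P,T}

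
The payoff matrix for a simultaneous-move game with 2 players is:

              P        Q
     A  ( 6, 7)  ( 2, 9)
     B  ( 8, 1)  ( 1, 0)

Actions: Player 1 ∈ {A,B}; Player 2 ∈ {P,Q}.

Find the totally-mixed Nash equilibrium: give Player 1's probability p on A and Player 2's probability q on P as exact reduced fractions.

P1 indiff ⇒ q·6+(1-q)·2 = q·8+(1-q)·1 ⇒ q(-2) = (1-q)(-1) ⇒ q = 1/3
P2 indiff ⇒ p·7+(1-p)·1 = p·9+(1-p)·0 ⇒ p(-2) = (1-p)(-1) ⇒ p = 1/3

P1 mixes 1/3 on A; P2 mixes 1/3 on P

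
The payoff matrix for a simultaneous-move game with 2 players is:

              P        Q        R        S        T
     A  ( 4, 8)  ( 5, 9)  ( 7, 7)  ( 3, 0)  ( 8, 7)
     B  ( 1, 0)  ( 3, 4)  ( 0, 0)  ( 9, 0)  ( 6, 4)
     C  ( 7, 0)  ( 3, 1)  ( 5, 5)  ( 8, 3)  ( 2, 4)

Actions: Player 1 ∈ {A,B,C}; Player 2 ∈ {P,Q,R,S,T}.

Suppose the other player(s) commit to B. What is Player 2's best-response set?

u_2(P vs B) = 0
u_2(Q vs B) = 4
u_2(R vs B) = 0
u_2(S vs B) = 0
u_2(T vs B) = 4
max payoff 4 at {Q,T}

P2 best: {Q,T}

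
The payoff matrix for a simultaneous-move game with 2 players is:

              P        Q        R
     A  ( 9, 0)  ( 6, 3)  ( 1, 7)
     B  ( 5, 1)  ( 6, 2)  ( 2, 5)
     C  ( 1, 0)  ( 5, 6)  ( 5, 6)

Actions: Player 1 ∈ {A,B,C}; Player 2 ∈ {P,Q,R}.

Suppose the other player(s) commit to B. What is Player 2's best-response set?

argmax u_2 = {R}

u_2(P vs B) = 1
u_2(Q vs B) = 2
u_2(R vs B) = 5
max payoff 5 at {R}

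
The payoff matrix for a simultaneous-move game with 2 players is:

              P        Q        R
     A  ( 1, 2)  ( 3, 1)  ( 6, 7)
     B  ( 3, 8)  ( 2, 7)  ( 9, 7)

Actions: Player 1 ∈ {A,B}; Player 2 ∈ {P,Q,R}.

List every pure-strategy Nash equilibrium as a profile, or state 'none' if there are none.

(A,P): not NE [P1→B gives 3>1; P2→R gives 7>2]
(A,Q): not NE [P2→R gives 7>1]
(A,R): not NE [P1→B gives 9>6]
(B,P): NE
(B,Q): not NE [P1→A gives 3>2; P2→P gives 8>7]
(B,R): not NE [P2→P gives 8>7]

PSNE = {(B,P)}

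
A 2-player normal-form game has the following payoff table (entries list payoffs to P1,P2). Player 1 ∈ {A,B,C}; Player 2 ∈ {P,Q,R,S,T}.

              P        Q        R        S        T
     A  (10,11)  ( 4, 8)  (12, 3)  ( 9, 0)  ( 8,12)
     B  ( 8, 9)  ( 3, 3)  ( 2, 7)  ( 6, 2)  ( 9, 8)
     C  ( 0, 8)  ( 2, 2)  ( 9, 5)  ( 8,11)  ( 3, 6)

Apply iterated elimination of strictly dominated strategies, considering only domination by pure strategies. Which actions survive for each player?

P1 drop C (A beats it: P:10>0 Q:4>2 R:12>9 S:9>8 T:8>3)
P2 drop Q (P beats it: A:11>8 B:9>3)
P2 drop R (P beats it: A:11>3 B:9>7)
P2 drop S (P beats it: A:11>0 B:9>2)
P1→{A,B} P2→{P,T}

Survivors P1:{A,B} P2:{P,T}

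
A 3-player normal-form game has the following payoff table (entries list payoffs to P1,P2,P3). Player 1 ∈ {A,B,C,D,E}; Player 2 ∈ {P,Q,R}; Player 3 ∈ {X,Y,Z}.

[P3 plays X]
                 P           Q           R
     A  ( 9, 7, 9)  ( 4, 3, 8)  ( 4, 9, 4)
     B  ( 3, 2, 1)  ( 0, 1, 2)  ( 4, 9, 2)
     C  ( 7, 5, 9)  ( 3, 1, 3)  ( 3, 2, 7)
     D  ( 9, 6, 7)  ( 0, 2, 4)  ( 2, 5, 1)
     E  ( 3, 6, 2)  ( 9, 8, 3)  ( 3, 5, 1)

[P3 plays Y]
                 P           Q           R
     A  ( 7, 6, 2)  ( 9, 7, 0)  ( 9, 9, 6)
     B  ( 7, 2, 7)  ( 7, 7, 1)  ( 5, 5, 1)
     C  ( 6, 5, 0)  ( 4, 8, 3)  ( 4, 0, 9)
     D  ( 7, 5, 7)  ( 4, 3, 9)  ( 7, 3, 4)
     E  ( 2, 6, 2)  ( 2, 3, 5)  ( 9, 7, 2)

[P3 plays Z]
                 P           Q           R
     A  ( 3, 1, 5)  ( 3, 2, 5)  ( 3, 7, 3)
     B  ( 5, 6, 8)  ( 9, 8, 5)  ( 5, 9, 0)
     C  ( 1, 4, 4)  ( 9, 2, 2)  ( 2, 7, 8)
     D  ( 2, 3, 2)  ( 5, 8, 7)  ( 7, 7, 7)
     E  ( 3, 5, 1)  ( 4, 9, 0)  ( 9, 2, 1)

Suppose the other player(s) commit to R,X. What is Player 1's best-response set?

u_1(A vs R,X) = 4
u_1(B vs R,X) = 4
u_1(C vs R,X) = 3
u_1(D vs R,X) = 2
u_1(E vs R,X) = 3
max payoff 4 at {A,B}

BR_1 = {A,B}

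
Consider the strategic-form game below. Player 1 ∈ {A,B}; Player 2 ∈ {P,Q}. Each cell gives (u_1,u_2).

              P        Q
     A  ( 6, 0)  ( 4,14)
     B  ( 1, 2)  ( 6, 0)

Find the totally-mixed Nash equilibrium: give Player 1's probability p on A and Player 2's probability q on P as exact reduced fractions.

P1 mixes 1/8 on A; P2 mixes 2/7 on P

P1 indiff ⇒ q·6+(1-q)·4 = q·1+(1-q)·6 ⇒ q(5) = (1-q)(2) ⇒ q = 2/7
P2 indiff ⇒ p·0+(1-p)·2 = p·14+(1-p)·0 ⇒ p(-14) = (1-p)(-2) ⇒ p = 1/8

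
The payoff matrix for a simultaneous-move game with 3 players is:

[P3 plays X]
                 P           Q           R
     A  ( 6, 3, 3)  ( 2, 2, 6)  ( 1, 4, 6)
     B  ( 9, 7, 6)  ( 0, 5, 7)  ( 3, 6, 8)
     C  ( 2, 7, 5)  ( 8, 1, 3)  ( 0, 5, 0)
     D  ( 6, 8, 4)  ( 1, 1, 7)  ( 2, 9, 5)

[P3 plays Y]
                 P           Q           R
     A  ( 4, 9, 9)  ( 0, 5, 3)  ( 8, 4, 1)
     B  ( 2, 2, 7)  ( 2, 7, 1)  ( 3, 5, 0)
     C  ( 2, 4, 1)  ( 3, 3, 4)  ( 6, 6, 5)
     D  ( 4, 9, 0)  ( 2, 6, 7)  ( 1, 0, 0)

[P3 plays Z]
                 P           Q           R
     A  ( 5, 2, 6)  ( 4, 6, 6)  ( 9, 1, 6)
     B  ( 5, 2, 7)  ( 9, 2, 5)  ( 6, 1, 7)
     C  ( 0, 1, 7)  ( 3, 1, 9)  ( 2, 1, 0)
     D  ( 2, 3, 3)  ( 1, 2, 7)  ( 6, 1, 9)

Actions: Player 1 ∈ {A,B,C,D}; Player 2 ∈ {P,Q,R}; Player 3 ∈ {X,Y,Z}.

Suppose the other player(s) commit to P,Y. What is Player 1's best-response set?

argmax u_1 = {A,D}

u_1(A vs P,Y) = 4
u_1(B vs P,Y) = 2
u_1(C vs P,Y) = 2
u_1(D vs P,Y) = 4
max payoff 4 at {A,D}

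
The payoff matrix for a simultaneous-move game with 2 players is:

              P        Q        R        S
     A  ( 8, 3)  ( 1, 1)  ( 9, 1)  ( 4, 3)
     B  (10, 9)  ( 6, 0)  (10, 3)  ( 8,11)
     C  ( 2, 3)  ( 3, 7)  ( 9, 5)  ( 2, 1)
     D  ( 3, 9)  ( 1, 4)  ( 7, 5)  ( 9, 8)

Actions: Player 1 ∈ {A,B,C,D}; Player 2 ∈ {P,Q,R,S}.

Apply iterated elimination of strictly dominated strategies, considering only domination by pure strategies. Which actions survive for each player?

P1 drop A (B beats it: P:10>8 Q:6>1 R:10>9 S:8>4)
P1 drop C (B beats it: P:10>2 Q:6>3 R:10>9 S:8>2)
P2 drop Q (P beats it: B:9>0 D:9>4)
P2 drop R (P beats it: B:9>3 D:9>5)
P1→{B,D} P2→{P,S}

IESDS → P1:{B,D} P2:{P,S}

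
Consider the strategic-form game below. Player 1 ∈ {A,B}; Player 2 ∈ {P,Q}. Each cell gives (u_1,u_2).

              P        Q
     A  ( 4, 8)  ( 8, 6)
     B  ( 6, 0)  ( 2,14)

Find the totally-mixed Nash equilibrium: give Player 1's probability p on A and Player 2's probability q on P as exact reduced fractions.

P1 indiff ⇒ q·4+(1-q)·8 = q·6+(1-q)·2 ⇒ q(-2) = (1-q)(-6) ⇒ q = 3/4
P2 indiff ⇒ p·8+(1-p)·0 = p·6+(1-p)·14 ⇒ p(2) = (1-p)(14) ⇒ p = 7/8

(p,q) = (7/8, 3/4)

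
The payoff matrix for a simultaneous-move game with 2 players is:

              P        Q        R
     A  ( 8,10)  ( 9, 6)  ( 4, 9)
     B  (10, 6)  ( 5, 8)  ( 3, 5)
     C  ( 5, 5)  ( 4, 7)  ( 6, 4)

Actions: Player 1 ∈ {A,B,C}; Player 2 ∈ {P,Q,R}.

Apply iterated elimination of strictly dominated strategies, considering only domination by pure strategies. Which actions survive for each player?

P2 drop R (P beats it: A:10>9 B:6>5 C:5>4)
P1 drop C (A beats it: P:8>5 Q:9>4)
P1→{A,B} P2→{P,Q}

Remaining: P1:{A,B} P2:{P,Q}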